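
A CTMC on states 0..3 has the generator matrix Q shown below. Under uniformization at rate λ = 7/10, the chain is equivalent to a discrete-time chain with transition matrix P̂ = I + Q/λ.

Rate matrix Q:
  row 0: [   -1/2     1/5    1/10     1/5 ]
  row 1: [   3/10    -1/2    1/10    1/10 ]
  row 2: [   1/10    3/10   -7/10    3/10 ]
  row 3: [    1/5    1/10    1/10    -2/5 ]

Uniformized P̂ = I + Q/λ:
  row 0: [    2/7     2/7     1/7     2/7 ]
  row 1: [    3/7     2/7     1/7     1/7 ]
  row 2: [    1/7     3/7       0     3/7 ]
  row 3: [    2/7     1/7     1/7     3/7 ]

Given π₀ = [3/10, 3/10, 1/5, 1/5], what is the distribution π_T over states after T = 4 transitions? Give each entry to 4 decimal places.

π = [0.3051, 0.2592, 0.1250, 0.3107]

t=0: π = [0.3000, 0.3000, 0.2000, 0.2000]
t=1: π = [0.3000, 0.2857, 0.1143, 0.3000]
t=2: π = [0.3102, 0.2592, 0.1265, 0.3041]
t=3: π = [0.3047, 0.2603, 0.1248, 0.3102]
t=4: π = [0.3051, 0.2592, 0.1250, 0.3107]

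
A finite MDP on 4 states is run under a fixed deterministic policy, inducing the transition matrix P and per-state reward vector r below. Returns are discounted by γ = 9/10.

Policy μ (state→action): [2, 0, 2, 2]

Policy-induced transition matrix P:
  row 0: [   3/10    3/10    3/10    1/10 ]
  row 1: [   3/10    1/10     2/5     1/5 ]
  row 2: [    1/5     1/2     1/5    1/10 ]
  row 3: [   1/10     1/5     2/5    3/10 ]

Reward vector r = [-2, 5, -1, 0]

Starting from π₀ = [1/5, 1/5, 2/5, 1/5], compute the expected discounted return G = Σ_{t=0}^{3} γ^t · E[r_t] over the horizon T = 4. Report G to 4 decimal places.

t=0: π = [0.2000, 0.2000, 0.4000, 0.2000], E[r] = 0.2000, γ^t·E[r] = 0.200000, running G = 0.200000
t=1: π = [0.2200, 0.3200, 0.3000, 0.1600], E[r] = 0.8600, γ^t·E[r] = 0.774000, running G = 0.974000
t=2: π = [0.2380, 0.2800, 0.3180, 0.1640], E[r] = 0.6060, γ^t·E[r] = 0.490860, running G = 1.464860
t=3: π = [0.2354, 0.2912, 0.3126, 0.1608], E[r] = 0.6726, γ^t·E[r] = 0.490325, running G = 1.955185

G = 1.9552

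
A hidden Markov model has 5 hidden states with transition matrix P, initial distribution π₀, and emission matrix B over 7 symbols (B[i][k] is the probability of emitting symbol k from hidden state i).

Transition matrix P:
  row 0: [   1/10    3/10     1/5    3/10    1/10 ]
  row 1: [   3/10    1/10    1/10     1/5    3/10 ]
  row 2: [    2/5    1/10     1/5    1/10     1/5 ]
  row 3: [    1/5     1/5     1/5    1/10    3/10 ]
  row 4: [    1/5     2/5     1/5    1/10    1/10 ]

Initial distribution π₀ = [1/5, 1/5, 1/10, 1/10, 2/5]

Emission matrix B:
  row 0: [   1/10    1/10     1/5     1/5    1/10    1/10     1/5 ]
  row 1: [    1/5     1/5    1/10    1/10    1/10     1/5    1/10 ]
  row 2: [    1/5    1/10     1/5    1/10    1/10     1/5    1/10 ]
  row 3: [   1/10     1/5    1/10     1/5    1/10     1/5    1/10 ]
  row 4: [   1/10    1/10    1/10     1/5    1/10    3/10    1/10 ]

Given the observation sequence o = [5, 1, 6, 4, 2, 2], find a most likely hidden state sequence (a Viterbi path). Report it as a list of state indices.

path = [4, 1, 0, 3, 2, 0]

t=0: δ = [2.000e-02, 4.000e-02, 2.000e-02, 2.000e-02, 1.200e-01]  (obs o_0=5)
t=1: δ = [2.400e-03, 9.600e-03, 2.400e-03, 2.400e-03, 1.200e-03]  ψ = [4, 4, 4, 4, 1]  (obs o_1=1)
t=2: δ = [5.760e-04, 9.600e-05, 9.600e-05, 1.920e-04, 2.880e-04]  ψ = [1, 1, 1, 1, 1]  (obs o_2=6)
t=3: δ = [5.760e-06, 1.728e-05, 1.152e-05, 1.728e-05, 5.760e-06]  ψ = [0, 0, 0, 0, 0]  (obs o_3=4)
t=4: δ = [1.037e-06, 3.456e-07, 6.912e-07, 3.456e-07, 5.184e-07]  ψ = [1, 3, 3, 1, 1]  (obs o_4=2)
t=5: δ = [5.530e-08, 3.110e-08, 4.147e-08, 3.110e-08, 1.382e-08]  ψ = [2, 0, 0, 0, 2]  (obs o_5=2)
backtrack: best end state = 0; path = [4, 1, 0, 3, 2, 0]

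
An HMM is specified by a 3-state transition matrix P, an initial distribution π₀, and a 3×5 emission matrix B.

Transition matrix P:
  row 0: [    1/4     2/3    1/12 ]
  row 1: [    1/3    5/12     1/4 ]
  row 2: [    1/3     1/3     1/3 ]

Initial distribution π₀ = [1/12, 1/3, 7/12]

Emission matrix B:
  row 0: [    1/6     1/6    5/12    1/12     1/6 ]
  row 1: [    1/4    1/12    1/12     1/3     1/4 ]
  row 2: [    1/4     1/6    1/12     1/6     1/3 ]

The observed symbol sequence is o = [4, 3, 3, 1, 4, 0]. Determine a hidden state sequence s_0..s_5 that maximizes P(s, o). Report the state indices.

t=0: δ = [1.389e-02, 8.333e-02, 1.944e-01]  (obs o_0=4)
t=1: δ = [5.401e-03, 2.160e-02, 1.080e-02]  ψ = [2, 2, 2]  (obs o_1=3)
t=2: δ = [6.001e-04, 3.001e-03, 9.002e-04]  ψ = [1, 1, 1]  (obs o_2=3)
t=3: δ = [1.667e-04, 1.042e-04, 1.250e-04]  ψ = [1, 1, 1]  (obs o_3=1)
t=4: δ = [6.946e-06, 2.778e-05, 1.389e-05]  ψ = [0, 0, 2]  (obs o_4=4)
t=5: δ = [1.544e-06, 2.894e-06, 1.737e-06]  ψ = [1, 1, 1]  (obs o_5=0)
backtrack: best end state = 1; path = [2, 1, 1, 0, 1, 1]

path = [2, 1, 1, 0, 1, 1]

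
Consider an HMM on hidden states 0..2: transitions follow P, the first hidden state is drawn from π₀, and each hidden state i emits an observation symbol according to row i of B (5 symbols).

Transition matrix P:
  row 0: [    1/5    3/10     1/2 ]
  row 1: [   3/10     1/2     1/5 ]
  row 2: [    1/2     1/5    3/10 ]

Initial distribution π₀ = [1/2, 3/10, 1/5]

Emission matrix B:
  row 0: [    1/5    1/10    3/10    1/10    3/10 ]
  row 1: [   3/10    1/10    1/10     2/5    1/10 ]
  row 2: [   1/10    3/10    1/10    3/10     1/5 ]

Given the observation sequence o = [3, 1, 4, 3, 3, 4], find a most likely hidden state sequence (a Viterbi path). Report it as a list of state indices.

t=0: δ = [5.000e-02, 1.200e-01, 6.000e-02]  (obs o_0=3)
t=1: δ = [3.600e-03, 6.000e-03, 7.500e-03]  ψ = [1, 1, 0]  (obs o_1=1)
t=2: δ = [1.125e-03, 3.000e-04, 4.500e-04]  ψ = [2, 1, 2]  (obs o_2=4)
t=3: δ = [2.250e-05, 1.350e-04, 1.688e-04]  ψ = [0, 0, 0]  (obs o_3=3)
t=4: δ = [8.438e-06, 2.700e-05, 1.519e-05]  ψ = [2, 1, 2]  (obs o_4=3)
t=5: δ = [2.430e-06, 1.350e-06, 1.080e-06]  ψ = [1, 1, 1]  (obs o_5=4)
backtrack: best end state = 0; path = [0, 2, 0, 1, 1, 0]

path = [0, 2, 0, 1, 1, 0]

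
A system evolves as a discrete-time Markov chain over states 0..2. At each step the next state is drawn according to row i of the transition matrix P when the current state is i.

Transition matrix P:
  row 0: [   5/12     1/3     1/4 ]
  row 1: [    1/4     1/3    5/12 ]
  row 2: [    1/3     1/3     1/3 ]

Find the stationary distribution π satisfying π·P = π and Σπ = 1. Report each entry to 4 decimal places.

Balance equations π_j = Σ_i π_i·P[i][j]:
  π_0 = 5/12·π_0 + 1/4·π_1 + 1/3·π_2
  π_1 = 1/3·π_0 + 1/3·π_1 + 1/3·π_2
  normalize: π_0 + π_1 + π_2 = 1
Solving the linear system gives exactly π = [1/3, 1/3, 1/3].

π = [0.3333, 0.3333, 0.3333]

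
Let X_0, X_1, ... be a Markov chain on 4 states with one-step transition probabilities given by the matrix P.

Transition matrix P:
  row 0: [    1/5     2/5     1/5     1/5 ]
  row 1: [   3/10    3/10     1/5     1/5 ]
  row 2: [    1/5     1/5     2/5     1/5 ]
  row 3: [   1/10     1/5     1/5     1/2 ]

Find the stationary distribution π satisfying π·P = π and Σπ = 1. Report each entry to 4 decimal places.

Balance equations π_j = Σ_i π_i·P[i][j]:
  π_0 = 1/5·π_0 + 3/10·π_1 + 1/5·π_2 + 1/10·π_3
  π_1 = 2/5·π_0 + 3/10·π_1 + 1/5·π_2 + 1/5·π_3
  π_2 = 1/5·π_0 + 1/5·π_1 + 2/5·π_2 + 1/5·π_3
  normalize: π_0 + π_1 + π_2 + π_3 = 1
Solving the linear system gives exactly π = [61/308, 41/154, 1/4, 2/7].

π = [0.1981, 0.2662, 0.2500, 0.2857]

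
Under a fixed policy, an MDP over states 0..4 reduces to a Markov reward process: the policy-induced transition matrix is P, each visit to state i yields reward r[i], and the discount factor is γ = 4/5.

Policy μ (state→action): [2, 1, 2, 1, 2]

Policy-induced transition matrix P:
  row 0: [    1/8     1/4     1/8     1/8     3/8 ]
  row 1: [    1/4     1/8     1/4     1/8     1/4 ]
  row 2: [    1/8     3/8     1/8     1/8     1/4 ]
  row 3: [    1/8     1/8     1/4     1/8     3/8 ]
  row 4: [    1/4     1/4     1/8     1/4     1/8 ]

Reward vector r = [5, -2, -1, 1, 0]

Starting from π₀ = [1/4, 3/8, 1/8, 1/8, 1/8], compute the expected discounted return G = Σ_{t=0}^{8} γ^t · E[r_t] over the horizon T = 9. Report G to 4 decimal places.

t=0: π = [0.2500, 0.3750, 0.1250, 0.1250, 0.1250], E[r] = 0.5000, γ^t·E[r] = 0.500000, running G = 0.500000
t=1: π = [0.1875, 0.2031, 0.1875, 0.1406, 0.2813], E[r] = 0.4844, γ^t·E[r] = 0.387500, running G = 0.887500
t=2: π = [0.1855, 0.2305, 0.1680, 0.1602, 0.2559], E[r] = 0.4590, γ^t·E[r] = 0.293750, running G = 1.181250
t=3: π = [0.1858, 0.2222, 0.1738, 0.1570, 0.2612], E[r] = 0.4678, γ^t·E[r] = 0.239500, running G = 1.420750
t=4: π = [0.1854, 0.2243, 0.1724, 0.1577, 0.2602], E[r] = 0.4637, γ^t·E[r] = 0.189938, running G = 1.610688
t=5: π = [0.1856, 0.2238, 0.1727, 0.1575, 0.2604], E[r] = 0.4650, γ^t·E[r] = 0.152373, running G = 1.763060
t=6: π = [0.1855, 0.2239, 0.1727, 0.1575, 0.2603], E[r] = 0.4646, γ^t·E[r] = 0.121799, running G = 1.884859
t=7: π = [0.1855, 0.2239, 0.1727, 0.1575, 0.2603], E[r] = 0.4647, γ^t·E[r] = 0.097461, running G = 1.982319
t=8: π = [0.1855, 0.2239, 0.1727, 0.1575, 0.2603], E[r] = 0.4647, γ^t·E[r] = 0.077964, running G = 2.060283

G = 2.0603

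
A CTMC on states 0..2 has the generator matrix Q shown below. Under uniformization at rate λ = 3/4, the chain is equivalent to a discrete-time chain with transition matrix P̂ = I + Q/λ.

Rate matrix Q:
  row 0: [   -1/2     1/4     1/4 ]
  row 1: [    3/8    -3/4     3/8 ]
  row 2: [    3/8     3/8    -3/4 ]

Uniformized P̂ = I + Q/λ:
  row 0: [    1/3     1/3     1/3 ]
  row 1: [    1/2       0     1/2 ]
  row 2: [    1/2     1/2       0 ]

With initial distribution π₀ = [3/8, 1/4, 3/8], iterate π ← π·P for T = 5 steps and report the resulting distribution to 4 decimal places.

π = [0.4286, 0.2877, 0.2838]

t=0: π = [0.3750, 0.2500, 0.3750]
t=1: π = [0.4375, 0.3125, 0.2500]
t=2: π = [0.4271, 0.2708, 0.3021]
t=3: π = [0.4288, 0.2934, 0.2778]
t=4: π = [0.4285, 0.2818, 0.2896]
t=5: π = [0.4286, 0.2877, 0.2838]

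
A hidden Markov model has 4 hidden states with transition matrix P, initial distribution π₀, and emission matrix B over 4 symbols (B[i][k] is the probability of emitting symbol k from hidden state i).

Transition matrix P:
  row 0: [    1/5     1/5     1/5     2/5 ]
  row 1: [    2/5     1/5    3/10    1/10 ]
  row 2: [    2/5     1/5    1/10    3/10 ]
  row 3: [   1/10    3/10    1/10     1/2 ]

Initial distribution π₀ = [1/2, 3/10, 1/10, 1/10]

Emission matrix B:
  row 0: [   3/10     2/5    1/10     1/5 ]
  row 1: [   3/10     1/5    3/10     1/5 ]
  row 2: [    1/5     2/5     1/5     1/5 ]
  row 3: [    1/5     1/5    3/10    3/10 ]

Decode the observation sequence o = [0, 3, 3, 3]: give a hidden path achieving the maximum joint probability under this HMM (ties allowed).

t=0: δ = [1.500e-01, 9.000e-02, 2.000e-02, 2.000e-02]  (obs o_0=0)
t=1: δ = [7.200e-03, 6.000e-03, 6.000e-03, 1.800e-02]  ψ = [1, 0, 0, 0]  (obs o_1=3)
t=2: δ = [4.800e-04, 1.080e-03, 3.600e-04, 2.700e-03]  ψ = [1, 3, 1, 3]  (obs o_2=3)
t=3: δ = [8.640e-05, 1.620e-04, 6.480e-05, 4.050e-04]  ψ = [1, 3, 1, 3]  (obs o_3=3)
backtrack: best end state = 3; path = [0, 3, 3, 3]

path = [0, 3, 3, 3]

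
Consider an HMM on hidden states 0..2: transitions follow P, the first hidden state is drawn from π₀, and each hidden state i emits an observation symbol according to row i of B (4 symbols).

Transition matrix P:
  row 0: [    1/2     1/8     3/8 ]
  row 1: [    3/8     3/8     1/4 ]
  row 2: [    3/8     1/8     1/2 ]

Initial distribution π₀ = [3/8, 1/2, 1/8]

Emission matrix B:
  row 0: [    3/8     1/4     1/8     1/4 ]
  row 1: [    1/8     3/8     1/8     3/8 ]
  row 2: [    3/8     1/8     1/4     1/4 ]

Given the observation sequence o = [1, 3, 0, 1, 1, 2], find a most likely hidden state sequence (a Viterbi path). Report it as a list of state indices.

path = [1, 1, 0, 0, 0, 2]

t=0: δ = [9.375e-02, 1.875e-01, 1.562e-02]  (obs o_0=1)
t=1: δ = [1.758e-02, 2.637e-02, 1.172e-02]  ψ = [1, 1, 1]  (obs o_1=3)
t=2: δ = [3.708e-03, 1.236e-03, 2.472e-03]  ψ = [1, 1, 0]  (obs o_2=0)
t=3: δ = [4.635e-04, 1.738e-04, 1.738e-04]  ψ = [0, 0, 0]  (obs o_3=1)
t=4: δ = [5.794e-05, 2.444e-05, 2.173e-05]  ψ = [0, 1, 0]  (obs o_4=1)
t=5: δ = [3.621e-06, 1.146e-06, 5.431e-06]  ψ = [0, 1, 0]  (obs o_5=2)
backtrack: best end state = 2; path = [1, 1, 0, 0, 0, 2]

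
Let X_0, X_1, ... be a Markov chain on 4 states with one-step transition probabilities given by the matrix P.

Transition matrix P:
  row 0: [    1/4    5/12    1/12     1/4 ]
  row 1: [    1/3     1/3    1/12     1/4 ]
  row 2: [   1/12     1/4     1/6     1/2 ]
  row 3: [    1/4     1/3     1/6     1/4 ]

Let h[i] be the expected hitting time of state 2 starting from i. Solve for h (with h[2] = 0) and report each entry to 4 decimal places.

h = [9.6000, 9.6000, 0.0000, 8.8000]

First-step conditioning: h[2] = 0; for i ≠ 2, h[i] = 1 + Σ_k P[i][k]·h[k].
  h[0] = 1 + 1/4·h[0] + 5/12·h[1] + 1/4·h[3]
  h[1] = 1 + 1/3·h[0] + 1/3·h[1] + 1/4·h[3]
  h[3] = 1 + 1/4·h[0] + 1/3·h[1] + 1/4·h[3]
Solving the 3×3 linear system over states ≠ 2 gives exactly h = [48/5, 48/5, 0, 44/5] (h[2] = 0 is the target).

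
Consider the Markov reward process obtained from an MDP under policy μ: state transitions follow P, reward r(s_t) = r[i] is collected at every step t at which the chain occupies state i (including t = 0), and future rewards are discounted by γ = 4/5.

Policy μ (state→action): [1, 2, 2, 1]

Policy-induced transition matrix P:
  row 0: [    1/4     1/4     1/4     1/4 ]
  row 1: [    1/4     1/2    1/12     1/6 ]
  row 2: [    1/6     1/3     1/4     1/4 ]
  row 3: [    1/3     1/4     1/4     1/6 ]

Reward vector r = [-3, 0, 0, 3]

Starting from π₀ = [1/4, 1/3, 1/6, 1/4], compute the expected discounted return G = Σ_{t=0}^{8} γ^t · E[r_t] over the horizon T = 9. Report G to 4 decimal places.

G = -0.4915

t=0: π = [0.2500, 0.3333, 0.1667, 0.2500], E[r] = 0.0000, γ^t·E[r] = 0.000000, running G = 0.000000
t=1: π = [0.2569, 0.3472, 0.1944, 0.2014], E[r] = -0.1667, γ^t·E[r] = -0.133333, running G = -0.133333
t=2: π = [0.2506, 0.3530, 0.1921, 0.2043], E[r] = -0.1389, γ^t·E[r] = -0.088889, running G = -0.222222
t=3: π = [0.2510, 0.3543, 0.1912, 0.2036], E[r] = -0.1424, γ^t·E[r] = -0.072889, running G = -0.295111
t=4: π = [0.2510, 0.3545, 0.1910, 0.2035], E[r] = -0.1426, γ^t·E[r] = -0.058390, running G = -0.353501
t=5: π = [0.2510, 0.3545, 0.1909, 0.2035], E[r] = -0.1426, γ^t·E[r] = -0.046741, running G = -0.400242
t=6: π = [0.2510, 0.3545, 0.1909, 0.2035], E[r] = -0.1427, γ^t·E[r] = -0.037396, running G = -0.437638
t=7: π = [0.2510, 0.3545, 0.1909, 0.2035], E[r] = -0.1427, γ^t·E[r] = -0.029917, running G = -0.467556
t=8: π = [0.2510, 0.3545, 0.1909, 0.2035], E[r] = -0.1427, γ^t·E[r] = -0.023934, running G = -0.491490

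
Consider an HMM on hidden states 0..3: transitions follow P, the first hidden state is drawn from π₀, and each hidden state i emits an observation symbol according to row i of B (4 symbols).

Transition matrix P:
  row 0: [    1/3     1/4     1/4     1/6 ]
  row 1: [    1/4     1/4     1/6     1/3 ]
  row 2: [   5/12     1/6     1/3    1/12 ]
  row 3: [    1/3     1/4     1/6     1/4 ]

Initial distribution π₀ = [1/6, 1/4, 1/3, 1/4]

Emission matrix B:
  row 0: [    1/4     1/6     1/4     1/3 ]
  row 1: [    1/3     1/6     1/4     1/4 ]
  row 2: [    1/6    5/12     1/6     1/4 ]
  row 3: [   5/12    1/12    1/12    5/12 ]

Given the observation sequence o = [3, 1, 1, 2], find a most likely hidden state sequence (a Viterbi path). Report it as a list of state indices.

t=0: δ = [5.556e-02, 6.250e-02, 8.333e-02, 1.042e-01]  (obs o_0=3)
t=1: δ = [5.787e-03, 4.340e-03, 1.157e-02, 2.170e-03]  ψ = [2, 3, 2, 3]  (obs o_1=1)
t=2: δ = [8.038e-04, 3.215e-04, 1.608e-03, 1.206e-04]  ψ = [2, 2, 2, 1]  (obs o_2=1)
t=3: δ = [1.674e-04, 6.698e-05, 8.931e-05, 1.116e-05]  ψ = [2, 2, 2, 0]  (obs o_3=2)
backtrack: best end state = 0; path = [2, 2, 2, 0]

path = [2, 2, 2, 0]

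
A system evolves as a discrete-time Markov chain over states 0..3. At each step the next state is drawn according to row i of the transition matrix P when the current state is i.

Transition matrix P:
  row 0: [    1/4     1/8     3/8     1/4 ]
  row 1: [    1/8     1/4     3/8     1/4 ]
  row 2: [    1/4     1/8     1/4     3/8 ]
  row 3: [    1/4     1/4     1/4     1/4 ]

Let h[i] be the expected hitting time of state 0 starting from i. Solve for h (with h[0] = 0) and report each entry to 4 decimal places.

h = [0.0000, 5.0345, 4.4138, 4.4828]

First-step conditioning: h[0] = 0; for i ≠ 0, h[i] = 1 + Σ_k P[i][k]·h[k].
  h[1] = 1 + 1/4·h[1] + 3/8·h[2] + 1/4·h[3]
  h[2] = 1 + 1/8·h[1] + 1/4·h[2] + 3/8·h[3]
  h[3] = 1 + 1/4·h[1] + 1/4·h[2] + 1/4·h[3]
Solving the 3×3 linear system over states ≠ 0 gives exactly h = [0, 146/29, 128/29, 130/29] (h[0] = 0 is the target).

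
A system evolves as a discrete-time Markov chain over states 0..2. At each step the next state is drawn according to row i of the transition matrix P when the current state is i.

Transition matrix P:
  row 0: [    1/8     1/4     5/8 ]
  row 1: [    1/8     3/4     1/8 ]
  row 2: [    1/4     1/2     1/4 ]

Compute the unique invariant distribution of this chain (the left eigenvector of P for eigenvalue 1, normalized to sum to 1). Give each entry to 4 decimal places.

Balance equations π_j = Σ_i π_i·P[i][j]:
  π_0 = 1/8·π_0 + 1/8·π_1 + 1/4·π_2
  π_1 = 1/4·π_0 + 3/4·π_1 + 1/2·π_2
  normalize: π_0 + π_1 + π_2 = 1
Solving the linear system gives exactly π = [2/13, 8/13, 3/13].

π = [0.1538, 0.6154, 0.2308]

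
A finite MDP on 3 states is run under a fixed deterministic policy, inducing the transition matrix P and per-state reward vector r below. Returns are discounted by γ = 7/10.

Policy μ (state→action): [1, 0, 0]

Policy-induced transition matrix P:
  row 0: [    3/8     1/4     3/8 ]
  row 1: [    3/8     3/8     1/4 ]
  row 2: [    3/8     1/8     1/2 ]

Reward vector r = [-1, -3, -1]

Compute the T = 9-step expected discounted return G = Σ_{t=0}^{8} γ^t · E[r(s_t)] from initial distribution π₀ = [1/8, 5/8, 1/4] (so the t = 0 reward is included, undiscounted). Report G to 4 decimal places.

G = -5.5715

t=0: π = [0.1250, 0.6250, 0.2500], E[r] = -2.2500, γ^t·E[r] = -2.250000, running G = -2.250000
t=1: π = [0.3750, 0.2969, 0.3281], E[r] = -1.5938, γ^t·E[r] = -1.115625, running G = -3.365625
t=2: π = [0.3750, 0.2461, 0.3789], E[r] = -1.4922, γ^t·E[r] = -0.731172, running G = -4.096797
t=3: π = [0.3750, 0.2334, 0.3916], E[r] = -1.4668, γ^t·E[r] = -0.503111, running G = -4.599908
t=4: π = [0.3750, 0.2302, 0.3948], E[r] = -1.4604, γ^t·E[r] = -0.350654, running G = -4.950562
t=5: π = [0.3750, 0.2294, 0.3956], E[r] = -1.4589, γ^t·E[r] = -0.245191, running G = -5.195753
t=6: π = [0.3750, 0.2292, 0.3958], E[r] = -1.4585, γ^t·E[r] = -0.171587, running G = -5.367340
t=7: π = [0.3750, 0.2292, 0.3958], E[r] = -1.4584, γ^t·E[r] = -0.120103, running G = -5.487443
t=8: π = [0.3750, 0.2292, 0.3958], E[r] = -1.4583, γ^t·E[r] = -0.084070, running G = -5.571513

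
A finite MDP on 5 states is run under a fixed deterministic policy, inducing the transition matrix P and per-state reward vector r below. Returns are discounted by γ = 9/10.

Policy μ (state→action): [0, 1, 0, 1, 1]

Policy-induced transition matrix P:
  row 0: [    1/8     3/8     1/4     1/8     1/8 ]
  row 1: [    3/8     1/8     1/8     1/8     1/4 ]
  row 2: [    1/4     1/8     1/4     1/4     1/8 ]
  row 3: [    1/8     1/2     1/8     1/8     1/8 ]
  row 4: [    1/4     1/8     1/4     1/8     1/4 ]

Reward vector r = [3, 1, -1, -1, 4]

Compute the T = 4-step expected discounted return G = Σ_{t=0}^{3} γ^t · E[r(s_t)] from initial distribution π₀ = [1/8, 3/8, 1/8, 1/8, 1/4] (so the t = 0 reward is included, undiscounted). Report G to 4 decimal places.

t=0: π = [0.1250, 0.3750, 0.1250, 0.1250, 0.2500], E[r] = 1.5000, γ^t·E[r] = 1.500000, running G = 1.500000
t=1: π = [0.2656, 0.2031, 0.1875, 0.1406, 0.2031], E[r] = 1.4844, γ^t·E[r] = 1.335938, running G = 2.835938
t=2: π = [0.2246, 0.2441, 0.2070, 0.1484, 0.1758], E[r] = 1.2656, γ^t·E[r] = 1.025156, running G = 3.861094
t=3: π = [0.2339, 0.2368, 0.2009, 0.1509, 0.1775], E[r] = 1.2966, γ^t·E[r] = 0.945244, running G = 4.806338

G = 4.8063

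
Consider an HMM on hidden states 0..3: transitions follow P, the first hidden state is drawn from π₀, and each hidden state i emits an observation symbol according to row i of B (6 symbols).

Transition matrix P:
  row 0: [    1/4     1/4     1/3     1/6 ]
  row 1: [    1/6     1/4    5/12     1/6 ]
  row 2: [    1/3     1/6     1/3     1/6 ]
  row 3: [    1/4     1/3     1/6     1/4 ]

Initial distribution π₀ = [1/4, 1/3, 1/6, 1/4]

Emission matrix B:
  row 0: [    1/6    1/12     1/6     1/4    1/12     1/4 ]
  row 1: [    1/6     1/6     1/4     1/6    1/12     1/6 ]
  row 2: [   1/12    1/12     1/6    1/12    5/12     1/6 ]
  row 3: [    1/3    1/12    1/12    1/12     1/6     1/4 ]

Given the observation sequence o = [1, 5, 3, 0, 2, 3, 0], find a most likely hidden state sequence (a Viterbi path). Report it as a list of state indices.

path = [1, 2, 0, 1, 2, 0, 3]

t=0: δ = [2.083e-02, 5.556e-02, 1.389e-02, 2.083e-02]  (obs o_0=1)
t=1: δ = [2.315e-03, 2.315e-03, 3.858e-03, 2.315e-03]  ψ = [1, 1, 1, 1]  (obs o_1=5)
t=2: δ = [3.215e-04, 1.286e-04, 1.072e-04, 5.358e-05]  ψ = [2, 3, 2, 2]  (obs o_2=3)
t=3: δ = [1.340e-05, 1.340e-05, 8.931e-06, 1.786e-05]  ψ = [0, 0, 0, 0]  (obs o_3=0)
t=4: δ = [7.442e-07, 1.488e-06, 9.303e-07, 3.721e-07]  ψ = [3, 3, 1, 3]  (obs o_4=2)
t=5: δ = [7.752e-08, 6.202e-08, 5.168e-08, 2.067e-08]  ψ = [2, 1, 1, 1]  (obs o_5=3)
t=6: δ = [3.230e-09, 3.230e-09, 2.153e-09, 4.307e-09]  ψ = [0, 0, 0, 0]  (obs o_6=0)
backtrack: best end state = 3; path = [1, 2, 0, 1, 2, 0, 3]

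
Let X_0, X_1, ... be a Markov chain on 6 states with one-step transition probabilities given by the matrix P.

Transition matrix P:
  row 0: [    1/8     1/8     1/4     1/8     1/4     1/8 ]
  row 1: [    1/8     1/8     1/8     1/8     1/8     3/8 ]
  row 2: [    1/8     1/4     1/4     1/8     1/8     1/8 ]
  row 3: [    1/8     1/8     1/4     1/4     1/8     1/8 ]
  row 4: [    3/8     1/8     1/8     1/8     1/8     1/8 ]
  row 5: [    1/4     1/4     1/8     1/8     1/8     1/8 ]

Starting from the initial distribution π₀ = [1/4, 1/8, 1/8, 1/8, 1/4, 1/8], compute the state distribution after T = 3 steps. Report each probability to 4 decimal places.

t=0: π = [0.2500, 0.1250, 0.1250, 0.1250, 0.2500, 0.1250]
t=1: π = [0.2031, 0.1563, 0.1875, 0.1406, 0.1563, 0.1563]
t=2: π = [0.1836, 0.1680, 0.1914, 0.1426, 0.1504, 0.1641]
t=3: π = [0.1831, 0.1694, 0.1897, 0.1428, 0.1479, 0.1670]

π = [0.1831, 0.1694, 0.1897, 0.1428, 0.1479, 0.1670]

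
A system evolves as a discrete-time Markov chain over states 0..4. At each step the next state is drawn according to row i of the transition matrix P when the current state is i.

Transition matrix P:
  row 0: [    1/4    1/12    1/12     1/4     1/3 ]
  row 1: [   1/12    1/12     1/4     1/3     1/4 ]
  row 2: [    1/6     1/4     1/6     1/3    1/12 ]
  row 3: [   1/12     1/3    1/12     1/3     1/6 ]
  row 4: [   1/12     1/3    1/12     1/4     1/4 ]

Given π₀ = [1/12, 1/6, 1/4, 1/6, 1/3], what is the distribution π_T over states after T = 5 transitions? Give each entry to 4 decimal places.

t=0: π = [0.0833, 0.1667, 0.2500, 0.1667, 0.3333]
t=1: π = [0.1181, 0.2500, 0.1319, 0.2986, 0.2014]
t=2: π = [0.1140, 0.2303, 0.1360, 0.3067, 0.2130]
t=3: π = [0.1137, 0.2359, 0.1331, 0.3061, 0.2113]
t=4: π = [0.1134, 0.2348, 0.1337, 0.3063, 0.2118]
t=5: π = [0.1134, 0.2351, 0.1336, 0.3062, 0.2116]

π = [0.1134, 0.2351, 0.1336, 0.3062, 0.2116]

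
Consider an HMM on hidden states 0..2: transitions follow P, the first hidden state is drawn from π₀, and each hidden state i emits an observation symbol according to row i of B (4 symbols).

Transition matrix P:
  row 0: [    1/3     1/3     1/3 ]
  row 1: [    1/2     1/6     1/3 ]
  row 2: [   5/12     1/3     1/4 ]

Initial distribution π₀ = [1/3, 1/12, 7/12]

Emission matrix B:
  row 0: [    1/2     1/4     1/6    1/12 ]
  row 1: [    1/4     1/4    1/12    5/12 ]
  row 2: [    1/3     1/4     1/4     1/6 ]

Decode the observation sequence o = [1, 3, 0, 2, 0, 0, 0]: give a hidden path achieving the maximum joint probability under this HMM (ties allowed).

t=0: δ = [8.333e-02, 2.083e-02, 1.458e-01]  (obs o_0=1)
t=1: δ = [5.064e-03, 2.025e-02, 6.076e-03]  ψ = [2, 2, 2]  (obs o_1=3)
t=2: δ = [5.064e-03, 8.439e-04, 2.251e-03]  ψ = [1, 1, 1]  (obs o_2=0)
t=3: δ = [2.813e-04, 1.407e-04, 4.220e-04]  ψ = [0, 0, 0]  (obs o_3=2)
t=4: δ = [8.791e-05, 3.516e-05, 3.516e-05]  ψ = [2, 2, 2]  (obs o_4=0)
t=5: δ = [1.465e-05, 7.326e-06, 9.768e-06]  ψ = [0, 0, 0]  (obs o_5=0)
t=6: δ = [2.442e-06, 1.221e-06, 1.628e-06]  ψ = [0, 0, 0]  (obs o_6=0)
backtrack: best end state = 0; path = [2, 1, 0, 2, 0, 0, 0]

path = [2, 1, 0, 2, 0, 0, 0]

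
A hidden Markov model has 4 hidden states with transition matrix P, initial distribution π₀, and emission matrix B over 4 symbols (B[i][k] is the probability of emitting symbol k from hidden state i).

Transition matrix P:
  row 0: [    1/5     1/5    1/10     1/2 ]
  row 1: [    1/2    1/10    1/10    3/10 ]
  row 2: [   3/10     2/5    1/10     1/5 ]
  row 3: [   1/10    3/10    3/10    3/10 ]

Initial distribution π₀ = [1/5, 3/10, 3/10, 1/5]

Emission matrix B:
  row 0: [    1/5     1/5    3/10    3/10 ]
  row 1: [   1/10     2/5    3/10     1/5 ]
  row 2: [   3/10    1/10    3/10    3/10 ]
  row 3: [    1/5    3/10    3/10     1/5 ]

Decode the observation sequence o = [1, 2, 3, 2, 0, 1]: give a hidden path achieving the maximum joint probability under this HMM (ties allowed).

t=0: δ = [4.000e-02, 1.200e-01, 3.000e-02, 6.000e-02]  (obs o_0=1)
t=1: δ = [1.800e-02, 5.400e-03, 5.400e-03, 1.080e-02]  ψ = [1, 3, 3, 1]  (obs o_1=2)
t=2: δ = [1.080e-03, 7.200e-04, 9.720e-04, 1.800e-03]  ψ = [0, 0, 3, 0]  (obs o_2=3)
t=3: δ = [1.080e-04, 1.620e-04, 1.620e-04, 1.620e-04]  ψ = [1, 3, 3, 0]  (obs o_3=2)
t=4: δ = [1.620e-05, 6.480e-06, 1.458e-05, 1.080e-05]  ψ = [1, 2, 3, 0]  (obs o_4=0)
t=5: δ = [8.748e-07, 2.333e-06, 3.240e-07, 2.430e-06]  ψ = [2, 2, 3, 0]  (obs o_5=1)
backtrack: best end state = 3; path = [1, 0, 3, 1, 0, 3]

path = [1, 0, 3, 1, 0, 3]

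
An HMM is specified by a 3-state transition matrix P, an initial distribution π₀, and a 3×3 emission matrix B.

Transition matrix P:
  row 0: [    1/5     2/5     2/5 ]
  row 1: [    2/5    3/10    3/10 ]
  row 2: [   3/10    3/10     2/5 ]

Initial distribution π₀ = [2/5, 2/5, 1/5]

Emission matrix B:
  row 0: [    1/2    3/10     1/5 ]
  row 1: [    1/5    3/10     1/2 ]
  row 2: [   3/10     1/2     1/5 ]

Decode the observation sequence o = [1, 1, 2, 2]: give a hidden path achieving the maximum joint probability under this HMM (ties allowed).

t=0: δ = [1.200e-01, 1.200e-01, 1.000e-01]  (obs o_0=1)
t=1: δ = [1.440e-02, 1.440e-02, 2.400e-02]  ψ = [1, 0, 0]  (obs o_1=1)
t=2: δ = [1.440e-03, 3.600e-03, 1.920e-03]  ψ = [2, 2, 2]  (obs o_2=2)
t=3: δ = [2.880e-04, 5.400e-04, 2.160e-04]  ψ = [1, 1, 1]  (obs o_3=2)
backtrack: best end state = 1; path = [0, 2, 1, 1]

path = [0, 2, 1, 1]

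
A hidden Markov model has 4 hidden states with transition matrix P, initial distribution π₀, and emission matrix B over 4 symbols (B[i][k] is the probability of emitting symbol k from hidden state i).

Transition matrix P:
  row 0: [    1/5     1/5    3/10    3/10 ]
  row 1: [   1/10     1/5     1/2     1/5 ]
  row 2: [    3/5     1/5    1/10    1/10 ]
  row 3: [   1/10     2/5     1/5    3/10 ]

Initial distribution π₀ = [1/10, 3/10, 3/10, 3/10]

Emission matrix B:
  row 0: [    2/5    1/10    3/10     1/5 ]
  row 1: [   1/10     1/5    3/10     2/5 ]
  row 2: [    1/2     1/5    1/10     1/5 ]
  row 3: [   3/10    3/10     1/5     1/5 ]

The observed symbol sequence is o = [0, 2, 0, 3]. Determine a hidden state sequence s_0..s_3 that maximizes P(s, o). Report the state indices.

t=0: δ = [4.000e-02, 3.000e-02, 1.500e-01, 9.000e-02]  (obs o_0=0)
t=1: δ = [2.700e-02, 1.080e-02, 1.800e-03, 5.400e-03]  ψ = [2, 3, 3, 3]  (obs o_1=2)
t=2: δ = [2.160e-03, 5.400e-04, 4.050e-03, 2.430e-03]  ψ = [0, 0, 0, 0]  (obs o_2=0)
t=3: δ = [4.860e-04, 3.888e-04, 1.296e-04, 1.458e-04]  ψ = [2, 3, 0, 3]  (obs o_3=3)
backtrack: best end state = 0; path = [2, 0, 2, 0]

path = [2, 0, 2, 0]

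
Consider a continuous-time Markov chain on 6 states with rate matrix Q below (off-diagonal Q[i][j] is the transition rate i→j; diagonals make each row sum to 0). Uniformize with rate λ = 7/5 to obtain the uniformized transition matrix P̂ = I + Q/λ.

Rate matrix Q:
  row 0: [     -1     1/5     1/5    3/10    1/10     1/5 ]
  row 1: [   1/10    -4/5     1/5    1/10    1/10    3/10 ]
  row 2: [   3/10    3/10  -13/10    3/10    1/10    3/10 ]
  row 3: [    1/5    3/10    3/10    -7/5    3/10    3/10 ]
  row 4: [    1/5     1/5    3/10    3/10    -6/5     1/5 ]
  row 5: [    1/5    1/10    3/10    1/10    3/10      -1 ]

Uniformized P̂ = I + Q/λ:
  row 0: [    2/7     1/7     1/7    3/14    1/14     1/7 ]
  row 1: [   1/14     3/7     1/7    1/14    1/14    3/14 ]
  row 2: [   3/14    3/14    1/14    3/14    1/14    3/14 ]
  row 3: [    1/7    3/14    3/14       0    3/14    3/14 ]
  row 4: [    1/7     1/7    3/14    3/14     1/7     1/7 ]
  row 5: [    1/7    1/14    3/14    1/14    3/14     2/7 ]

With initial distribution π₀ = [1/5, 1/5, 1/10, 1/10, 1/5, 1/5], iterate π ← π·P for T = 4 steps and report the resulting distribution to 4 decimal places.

t=0: π = [0.2000, 0.2000, 0.1000, 0.1000, 0.2000, 0.2000]
t=1: π = [0.1643, 0.2000, 0.1714, 0.1357, 0.1286, 0.2000]
t=2: π = [0.1643, 0.2077, 0.1638, 0.1281, 0.1286, 0.2077]
t=3: π = [0.1632, 0.2082, 0.1643, 0.1275, 0.1286, 0.2082]
t=4: π = [0.1630, 0.2083, 0.1643, 0.1275, 0.1286, 0.2083]

π = [0.1630, 0.2083, 0.1643, 0.1275, 0.1286, 0.2083]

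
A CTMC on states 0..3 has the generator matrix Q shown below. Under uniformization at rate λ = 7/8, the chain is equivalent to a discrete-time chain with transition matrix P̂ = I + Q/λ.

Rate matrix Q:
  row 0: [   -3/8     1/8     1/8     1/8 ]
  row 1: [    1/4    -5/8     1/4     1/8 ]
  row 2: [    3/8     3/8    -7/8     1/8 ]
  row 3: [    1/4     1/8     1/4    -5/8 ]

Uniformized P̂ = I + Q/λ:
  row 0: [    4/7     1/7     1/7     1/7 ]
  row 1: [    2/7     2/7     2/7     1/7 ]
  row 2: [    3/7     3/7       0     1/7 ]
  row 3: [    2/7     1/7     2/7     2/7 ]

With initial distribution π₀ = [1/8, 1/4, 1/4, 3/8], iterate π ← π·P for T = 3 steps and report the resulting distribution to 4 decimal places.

π = [0.4300, 0.2274, 0.1753, 0.1673]

t=0: π = [0.1250, 0.2500, 0.2500, 0.3750]
t=1: π = [0.3571, 0.2500, 0.1964, 0.1964]
t=2: π = [0.4158, 0.2347, 0.1786, 0.1709]
t=3: π = [0.4300, 0.2274, 0.1753, 0.1673]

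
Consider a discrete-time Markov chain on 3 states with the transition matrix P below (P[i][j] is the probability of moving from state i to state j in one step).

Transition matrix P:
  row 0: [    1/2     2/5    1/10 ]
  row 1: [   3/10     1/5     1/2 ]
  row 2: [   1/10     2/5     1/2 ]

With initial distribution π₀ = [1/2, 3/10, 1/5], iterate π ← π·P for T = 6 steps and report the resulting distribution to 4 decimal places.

π = [0.2786, 0.3333, 0.3880]

t=0: π = [0.5000, 0.3000, 0.2000]
t=1: π = [0.3600, 0.3400, 0.3000]
t=2: π = [0.3120, 0.3320, 0.3560]
t=3: π = [0.2912, 0.3336, 0.3752]
t=4: π = [0.2832, 0.3333, 0.3835]
t=5: π = [0.2799, 0.3333, 0.3867]
t=6: π = [0.2786, 0.3333, 0.3880]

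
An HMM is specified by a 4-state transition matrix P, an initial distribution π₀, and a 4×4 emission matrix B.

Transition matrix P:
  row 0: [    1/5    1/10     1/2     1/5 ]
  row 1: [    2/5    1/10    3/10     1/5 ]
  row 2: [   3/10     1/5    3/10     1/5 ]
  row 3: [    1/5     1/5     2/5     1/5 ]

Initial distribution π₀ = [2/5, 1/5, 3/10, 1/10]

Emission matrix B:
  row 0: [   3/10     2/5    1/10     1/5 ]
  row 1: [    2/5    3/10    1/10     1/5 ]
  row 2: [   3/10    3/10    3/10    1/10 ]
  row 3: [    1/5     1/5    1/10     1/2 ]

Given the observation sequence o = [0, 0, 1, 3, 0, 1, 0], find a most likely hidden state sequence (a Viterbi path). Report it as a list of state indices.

t=0: δ = [1.200e-01, 8.000e-02, 9.000e-02, 2.000e-02]  (obs o_0=0)
t=1: δ = [9.600e-03, 7.200e-03, 1.800e-02, 4.800e-03]  ψ = [1, 2, 0, 0]  (obs o_1=0)
t=2: δ = [2.160e-03, 1.080e-03, 1.620e-03, 7.200e-04]  ψ = [2, 2, 2, 2]  (obs o_2=1)
t=3: δ = [9.720e-05, 6.480e-05, 1.080e-04, 2.160e-04]  ψ = [2, 2, 0, 0]  (obs o_3=3)
t=4: δ = [1.296e-05, 1.728e-05, 2.592e-05, 8.640e-06]  ψ = [3, 3, 3, 3]  (obs o_4=0)
t=5: δ = [3.110e-06, 1.555e-06, 2.333e-06, 1.037e-06]  ψ = [2, 2, 2, 2]  (obs o_5=1)
t=6: δ = [2.100e-07, 1.866e-07, 4.666e-07, 1.244e-07]  ψ = [2, 2, 0, 0]  (obs o_6=0)
backtrack: best end state = 2; path = [0, 2, 0, 3, 2, 0, 2]

path = [0, 2, 0, 3, 2, 0, 2]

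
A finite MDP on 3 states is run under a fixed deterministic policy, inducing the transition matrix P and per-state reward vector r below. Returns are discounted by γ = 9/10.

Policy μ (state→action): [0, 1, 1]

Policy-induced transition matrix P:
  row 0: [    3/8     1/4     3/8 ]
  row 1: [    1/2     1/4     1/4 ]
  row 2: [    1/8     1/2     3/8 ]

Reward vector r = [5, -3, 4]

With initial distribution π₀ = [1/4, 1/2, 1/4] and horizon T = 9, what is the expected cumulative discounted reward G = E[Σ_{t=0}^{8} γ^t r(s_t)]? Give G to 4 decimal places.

G = 11.1970

t=0: π = [0.2500, 0.5000, 0.2500], E[r] = 0.7500, γ^t·E[r] = 0.750000, running G = 0.750000
t=1: π = [0.3750, 0.3125, 0.3125], E[r] = 2.1875, γ^t·E[r] = 1.968750, running G = 2.718750
t=2: π = [0.3359, 0.3281, 0.3359], E[r] = 2.0391, γ^t·E[r] = 1.651641, running G = 4.370391
t=3: π = [0.3320, 0.3340, 0.3340], E[r] = 1.9941, γ^t·E[r] = 1.453729, running G = 5.824119
t=4: π = [0.3333, 0.3335, 0.3333], E[r] = 1.9988, γ^t·E[r] = 1.311399, running G = 7.135518
t=5: π = [0.3334, 0.3333, 0.3333], E[r] = 2.0002, γ^t·E[r] = 1.181088, running G = 8.316606
t=6: π = [0.3333, 0.3333, 0.3333], E[r] = 2.0000, γ^t·E[r] = 1.062902, running G = 9.379509
t=7: π = [0.3333, 0.3333, 0.3333], E[r] = 2.0000, γ^t·E[r] = 0.956591, running G = 10.336100
t=8: π = [0.3333, 0.3333, 0.3333], E[r] = 2.0000, γ^t·E[r] = 0.860934, running G = 11.197034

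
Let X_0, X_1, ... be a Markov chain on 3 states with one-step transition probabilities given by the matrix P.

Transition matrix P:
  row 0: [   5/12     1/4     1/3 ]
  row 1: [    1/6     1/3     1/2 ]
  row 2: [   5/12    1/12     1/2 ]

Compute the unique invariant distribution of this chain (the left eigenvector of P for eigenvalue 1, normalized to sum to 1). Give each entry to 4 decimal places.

π = [0.3684, 0.1930, 0.4386]

Balance equations π_j = Σ_i π_i·P[i][j]:
  π_0 = 5/12·π_0 + 1/6·π_1 + 5/12·π_2
  π_1 = 1/4·π_0 + 1/3·π_1 + 1/12·π_2
  normalize: π_0 + π_1 + π_2 = 1
Solving the linear system gives exactly π = [7/19, 11/57, 25/57].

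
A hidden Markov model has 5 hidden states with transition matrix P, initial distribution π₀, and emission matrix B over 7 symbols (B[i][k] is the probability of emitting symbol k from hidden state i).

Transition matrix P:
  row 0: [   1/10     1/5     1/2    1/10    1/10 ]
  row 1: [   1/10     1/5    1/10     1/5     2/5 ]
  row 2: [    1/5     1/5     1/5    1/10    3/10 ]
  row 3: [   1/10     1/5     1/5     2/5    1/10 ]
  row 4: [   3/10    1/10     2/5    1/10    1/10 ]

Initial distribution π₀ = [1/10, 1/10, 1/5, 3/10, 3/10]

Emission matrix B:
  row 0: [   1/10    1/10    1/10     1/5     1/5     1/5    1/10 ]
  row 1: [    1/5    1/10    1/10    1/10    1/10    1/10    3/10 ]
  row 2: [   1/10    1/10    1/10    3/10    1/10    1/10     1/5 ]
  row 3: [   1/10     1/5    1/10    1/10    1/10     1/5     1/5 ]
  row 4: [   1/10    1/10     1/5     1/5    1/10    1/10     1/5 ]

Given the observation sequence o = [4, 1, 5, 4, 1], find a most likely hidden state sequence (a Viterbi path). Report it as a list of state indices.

t=0: δ = [2.000e-02, 1.000e-02, 2.000e-02, 3.000e-02, 3.000e-02]  (obs o_0=4)
t=1: δ = [9.000e-04, 6.000e-04, 1.200e-03, 2.400e-03, 6.000e-04]  ψ = [4, 3, 4, 3, 2]  (obs o_1=1)
t=2: δ = [4.800e-05, 4.800e-05, 4.800e-05, 1.920e-04, 3.600e-05]  ψ = [2, 3, 3, 3, 2]  (obs o_2=5)
t=3: δ = [3.840e-06, 3.840e-06, 3.840e-06, 7.680e-06, 1.920e-06]  ψ = [3, 3, 3, 3, 1]  (obs o_3=4)
t=4: δ = [7.680e-08, 1.536e-07, 1.920e-07, 6.144e-07, 1.536e-07]  ψ = [2, 3, 0, 3, 1]  (obs o_4=1)
backtrack: best end state = 3; path = [3, 3, 3, 3, 3]

path = [3, 3, 3, 3, 3]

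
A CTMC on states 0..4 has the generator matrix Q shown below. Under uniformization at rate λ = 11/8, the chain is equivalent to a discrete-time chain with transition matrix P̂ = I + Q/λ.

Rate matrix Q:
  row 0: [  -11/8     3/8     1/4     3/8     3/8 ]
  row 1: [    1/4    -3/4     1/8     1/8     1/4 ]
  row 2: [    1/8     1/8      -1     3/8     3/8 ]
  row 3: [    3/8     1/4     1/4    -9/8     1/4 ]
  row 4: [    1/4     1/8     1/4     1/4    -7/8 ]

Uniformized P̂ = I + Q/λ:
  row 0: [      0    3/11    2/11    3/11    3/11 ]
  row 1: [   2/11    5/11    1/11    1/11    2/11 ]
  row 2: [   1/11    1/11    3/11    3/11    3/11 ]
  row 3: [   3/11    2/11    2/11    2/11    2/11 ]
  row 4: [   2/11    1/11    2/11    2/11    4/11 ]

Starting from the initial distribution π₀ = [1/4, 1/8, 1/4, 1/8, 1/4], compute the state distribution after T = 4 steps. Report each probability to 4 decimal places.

π = [0.1552, 0.2135, 0.1789, 0.1929, 0.2595]

t=0: π = [0.2500, 0.1250, 0.2500, 0.1250, 0.2500]
t=1: π = [0.1250, 0.1932, 0.1932, 0.2159, 0.2727]
t=2: π = [0.1612, 0.2035, 0.1818, 0.1932, 0.2603]
t=3: π = [0.1535, 0.2118, 0.1798, 0.1945, 0.2603]
t=4: π = [0.1552, 0.2135, 0.1789, 0.1929, 0.2595]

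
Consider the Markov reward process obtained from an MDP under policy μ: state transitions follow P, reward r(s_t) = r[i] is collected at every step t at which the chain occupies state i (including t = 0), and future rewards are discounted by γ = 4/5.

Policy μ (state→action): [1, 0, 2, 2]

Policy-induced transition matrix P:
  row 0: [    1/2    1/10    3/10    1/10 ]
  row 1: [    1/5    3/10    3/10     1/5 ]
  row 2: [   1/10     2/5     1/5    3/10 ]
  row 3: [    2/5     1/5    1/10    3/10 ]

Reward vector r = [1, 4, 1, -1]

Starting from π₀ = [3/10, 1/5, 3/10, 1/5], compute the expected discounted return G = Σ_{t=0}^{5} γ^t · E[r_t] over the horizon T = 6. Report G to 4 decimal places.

t=0: π = [0.3000, 0.2000, 0.3000, 0.2000], E[r] = 1.2000, γ^t·E[r] = 1.200000, running G = 1.200000
t=1: π = [0.3000, 0.2500, 0.2300, 0.2200], E[r] = 1.3100, γ^t·E[r] = 1.048000, running G = 2.248000
t=2: π = [0.3110, 0.2410, 0.2330, 0.2150], E[r] = 1.2930, γ^t·E[r] = 0.827520, running G = 3.075520
t=3: π = [0.3130, 0.2396, 0.2337, 0.2137], E[r] = 1.2914, γ^t·E[r] = 0.661197, running G = 3.736717
t=4: π = [0.3133, 0.2394, 0.2339, 0.2134], E[r] = 1.2913, γ^t·E[r] = 0.528925, running G = 4.265641
t=5: π = [0.3133, 0.2394, 0.2339, 0.2134], E[r] = 1.2914, γ^t·E[r] = 0.423153, running G = 4.688795

G = 4.6888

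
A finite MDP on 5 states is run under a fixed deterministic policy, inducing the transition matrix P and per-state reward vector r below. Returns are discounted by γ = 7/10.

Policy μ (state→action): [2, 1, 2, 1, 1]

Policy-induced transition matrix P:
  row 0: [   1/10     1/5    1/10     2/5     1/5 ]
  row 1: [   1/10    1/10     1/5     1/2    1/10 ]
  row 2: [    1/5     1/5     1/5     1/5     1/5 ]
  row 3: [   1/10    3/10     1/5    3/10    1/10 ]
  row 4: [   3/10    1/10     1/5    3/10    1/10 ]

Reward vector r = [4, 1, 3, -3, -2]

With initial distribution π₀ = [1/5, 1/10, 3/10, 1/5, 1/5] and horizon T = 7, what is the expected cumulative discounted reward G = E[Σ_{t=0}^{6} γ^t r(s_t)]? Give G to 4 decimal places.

t=0: π = [0.2000, 0.1000, 0.3000, 0.2000, 0.2000], E[r] = 0.8000, γ^t·E[r] = 0.800000, running G = 0.800000
t=1: π = [0.1700, 0.1900, 0.1800, 0.3100, 0.1500], E[r] = 0.1800, γ^t·E[r] = 0.126000, running G = 0.926000
t=2: π = [0.1480, 0.1970, 0.1830, 0.3370, 0.1350], E[r] = 0.0570, γ^t·E[r] = 0.027930, running G = 0.953930
t=3: π = [0.1453, 0.2005, 0.1852, 0.3359, 0.1331], E[r] = 0.0634, γ^t·E[r] = 0.021746, running G = 0.975676
t=4: π = [0.1451, 0.2002, 0.1855, 0.3361, 0.1331], E[r] = 0.0628, γ^t·E[r] = 0.015071, running G = 0.990747
t=5: π = [0.1452, 0.2003, 0.1855, 0.3360, 0.1331], E[r] = 0.0632, γ^t·E[r] = 0.010623, running G = 1.001371
t=6: π = [0.1452, 0.2003, 0.1855, 0.3360, 0.1331], E[r] = 0.0632, γ^t·E[r] = 0.007431, running G = 1.008802

G = 1.0088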